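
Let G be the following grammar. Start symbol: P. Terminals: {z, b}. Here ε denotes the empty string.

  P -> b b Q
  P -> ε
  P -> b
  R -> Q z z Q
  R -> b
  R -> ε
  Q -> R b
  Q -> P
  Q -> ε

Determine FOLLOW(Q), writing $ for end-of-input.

FIRST(P) = {ε, b}
FIRST(R) = {ε, b, z}  (via Q z z Q)
FIRST(Q) = {ε, b, z}  (via R b, P)
FOLLOW(P) includes $ since P is the start symbol.
FOLLOW(R): in Q->R b, R is followed by b with FIRST {b}. Thus FOLLOW(R) = {b}.
FOLLOW(P): in Q->P, the suffix after P is empty, so FOLLOW(P) ⊇ FOLLOW(Q) = {$, b, z}. Thus FOLLOW(P) = {$, b, z}.
FOLLOW(Q): in P->b b Q, the suffix after Q is empty, so FOLLOW(Q) ⊇ FOLLOW(P) = {$, b, z}; in R->Q z z Q (occurrence 1), Q is followed by z z Q with FIRST {z}; in R->Q z z Q (occurrence 2), the suffix after Q is empty, so FOLLOW(Q) ⊇ FOLLOW(R) = {b}. Thus FOLLOW(Q) = {$, b, z}.

{$, b, z}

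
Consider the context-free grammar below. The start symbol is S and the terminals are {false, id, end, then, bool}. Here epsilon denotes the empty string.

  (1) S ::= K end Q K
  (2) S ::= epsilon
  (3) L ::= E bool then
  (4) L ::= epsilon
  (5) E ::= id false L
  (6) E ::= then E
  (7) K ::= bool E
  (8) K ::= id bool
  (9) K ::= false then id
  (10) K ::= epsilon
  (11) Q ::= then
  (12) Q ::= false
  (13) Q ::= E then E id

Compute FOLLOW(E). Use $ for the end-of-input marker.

FIRST(E) = {id, then}
FIRST(K) = {epsilon, bool, false, id}
FIRST(S) = {epsilon, bool, end, false, id}  (via K end Q K)
FIRST(L) = {epsilon, id, then}  (via E bool then)
FIRST(Q) = {false, id, then}  (via E then E id)
FOLLOW(S) includes $ since S is the start symbol.
FOLLOW(S): S appears on no right-hand side. Thus FOLLOW(S) = {$}.
FOLLOW(K): in S::=K end Q K (occurrence 1), K is followed by end Q K with FIRST {end}; in S::=K end Q K (occurrence 2), the suffix after K is empty, so FOLLOW(K) ⊇ FOLLOW(S) = {$}. Thus FOLLOW(K) = {$, end}.
FOLLOW(E): in L::=E bool then, E is followed by bool then with FIRST {bool}; in E::=then E, the suffix after E is empty (adds nothing new); in K::=bool E, the suffix after E is empty, so FOLLOW(E) ⊇ FOLLOW(K) = {$, end}; in Q::=E then E id (occurrence 1), E is followed by then E id with FIRST {then}; in Q::=E then E id (occurrence 2), E is followed by id with FIRST {id}. Thus FOLLOW(E) = {$, bool, end, id, then}.
FOLLOW(L): in E::=id false L, the suffix after L is empty, so FOLLOW(L) ⊇ FOLLOW(E) = {$, bool, end, id, then}. Thus FOLLOW(L) = {$, bool, end, id, then}.
FOLLOW(Q): in S::=K end Q K, Q is followed by K with FIRST {epsilon, bool, false, id}; in S::=K end Q K, the suffix after Q is nullable, so FOLLOW(Q) ⊇ FOLLOW(S) = {$}. Thus FOLLOW(Q) = {$, bool, false, id}.

{$, bool, end, id, then}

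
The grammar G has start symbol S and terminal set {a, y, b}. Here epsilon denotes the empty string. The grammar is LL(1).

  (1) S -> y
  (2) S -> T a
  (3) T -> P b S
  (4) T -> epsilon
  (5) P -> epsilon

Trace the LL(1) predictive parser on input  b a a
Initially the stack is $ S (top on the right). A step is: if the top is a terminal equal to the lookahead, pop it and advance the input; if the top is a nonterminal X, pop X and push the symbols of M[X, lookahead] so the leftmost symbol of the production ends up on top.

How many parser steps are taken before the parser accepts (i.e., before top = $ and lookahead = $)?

8

step 1: stack=$ S  input=b a a $  — expand S -> T a
step 2: stack=$ a T  input=b a a $  — expand T -> P b S
step 3: stack=$ a S b P  input=b a a $  — expand P -> epsilon
step 4: stack=$ a S b  input=b a a $  — match b
step 5: stack=$ a S  input=a a $  — expand S -> T a
step 6: stack=$ a a T  input=a a $  — expand T -> epsilon
step 7: stack=$ a a  input=a a $  — match a
step 8: stack=$ a  input=a $  — match a
Accept reached after 8 steps.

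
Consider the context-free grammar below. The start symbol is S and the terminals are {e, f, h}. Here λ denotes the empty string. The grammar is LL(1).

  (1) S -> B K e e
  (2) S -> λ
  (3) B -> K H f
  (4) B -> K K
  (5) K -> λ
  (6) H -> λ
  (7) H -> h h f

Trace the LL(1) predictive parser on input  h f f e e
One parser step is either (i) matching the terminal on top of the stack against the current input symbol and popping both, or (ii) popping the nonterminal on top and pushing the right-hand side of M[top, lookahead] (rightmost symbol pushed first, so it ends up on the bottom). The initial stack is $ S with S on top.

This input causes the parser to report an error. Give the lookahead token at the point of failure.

step 1: stack=$ S  input=h f f e e $  — expand S -> B K e e
step 2: stack=$ e e K B  input=h f f e e $  — expand B -> K H f
step 3: stack=$ e e K f H K  input=h f f e e $  — expand K -> λ
step 4: stack=$ e e K f H  input=h f f e e $  — expand H -> h h f
step 5: stack=$ e e K f f h h  input=h f f e e $  — match h
step 6: stack=$ e e K f f h  input=f f e e $  — error: top is terminal h but lookahead is f

f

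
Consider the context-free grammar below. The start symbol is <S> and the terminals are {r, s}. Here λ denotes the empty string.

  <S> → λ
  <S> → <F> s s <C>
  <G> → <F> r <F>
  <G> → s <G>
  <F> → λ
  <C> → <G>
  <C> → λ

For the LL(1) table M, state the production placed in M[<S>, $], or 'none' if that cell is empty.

FIRST(<F>): from <F>→λ we get {λ}. So FIRST(<F>) = {λ}.
FIRST(<S>): from <S>→λ we get {λ}; from <S>→<F> s s <C> we get {s}. So FIRST(<S>) = {λ, s}.
FIRST(<G>): from <G>→<F> r <F> we get {r}; from <G>→s <G> we get {s}. So FIRST(<G>) = {r, s}.
FIRST(<C>): from <C>→<G> we get {r, s}; from <C>→λ we get {λ}. So FIRST(<C>) = {λ, r, s}.
FOLLOW(<S>) includes $ since <S> is the start symbol.
FOLLOW(<S>): <S> appears on no right-hand side. Thus FOLLOW(<S>) = {$}.
For <S> → λ: FIRST(λ) = {λ}, so it goes in M[<S>, t] for t ∈ {}; since λ ∈ FIRST, also for every t ∈ FOLLOW(<S>) = {$}.
For <S> → <F> s s <C>: FIRST(<F> s s <C>) = {s}, so it goes in M[<S>, t] for t ∈ {s}.

<S> → λ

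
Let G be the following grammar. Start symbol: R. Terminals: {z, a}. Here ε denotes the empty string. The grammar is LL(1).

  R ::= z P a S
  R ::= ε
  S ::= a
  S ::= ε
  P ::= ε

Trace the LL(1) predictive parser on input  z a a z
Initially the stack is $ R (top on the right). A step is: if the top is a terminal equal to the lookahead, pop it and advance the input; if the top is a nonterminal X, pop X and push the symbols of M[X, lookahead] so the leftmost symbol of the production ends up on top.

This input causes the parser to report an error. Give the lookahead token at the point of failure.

z

step 1: stack=$ R  input=z a a z $  — expand R ::= z P a S
step 2: stack=$ S a P z  input=z a a z $  — match z
step 3: stack=$ S a P  input=a a z $  — expand P ::= ε
step 4: stack=$ S a  input=a a z $  — match a
step 5: stack=$ S  input=a z $  — expand S ::= a
step 6: stack=$ a  input=a z $  — match a
step 7: stack=$  input=z $  — error: stack empty but input remains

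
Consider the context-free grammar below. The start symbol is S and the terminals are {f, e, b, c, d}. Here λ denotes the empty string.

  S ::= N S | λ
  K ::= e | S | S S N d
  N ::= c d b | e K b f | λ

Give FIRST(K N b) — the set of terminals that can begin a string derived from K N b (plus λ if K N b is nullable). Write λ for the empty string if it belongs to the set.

{b, c, d, e}

FIRST(N): from N::=c d b we get {c}; from N::=e K b f we get {e}; from N::=λ we get {λ}. So FIRST(N) = {λ, c, e}.
FIRST(S): from S::=N S we get {λ, c, e}; from S::=λ we get {λ}. So FIRST(S) = {λ, c, e}.
FIRST(K): from K::=e we get {e}; from K::=S we get {λ, c, e}; from K::=S S N d we get {c, d, e}. So FIRST(K) = {λ, c, d, e}.
FIRST(K N b): take FIRST of each symbol in turn, carrying on past any symbol whose FIRST contains λ; result {b, c, d, e}.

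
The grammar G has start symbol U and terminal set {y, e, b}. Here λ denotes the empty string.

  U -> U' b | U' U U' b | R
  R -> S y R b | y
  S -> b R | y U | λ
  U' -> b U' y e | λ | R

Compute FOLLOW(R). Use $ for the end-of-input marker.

{$, b, y}

FIRST(S) = {λ, b, y}
FIRST(R) = {b, y}  (via S y R b)
FIRST(U') = {λ, b, y}  (via R)
FIRST(U) = {b, y}  (via U' b, U' U U' b, R)
FOLLOW(U) includes $ since U is the start symbol.
FOLLOW(S): in R->S y R b, S is followed by y R b with FIRST {y}. Thus FOLLOW(S) = {y}.
FOLLOW(U): in U->U' U U' b, U is followed by U' b with FIRST {b, y}; in S->y U, the suffix after U is empty, so FOLLOW(U) ⊇ FOLLOW(S) = {y}. Thus FOLLOW(U) = {$, b, y}.
FOLLOW(U'): in U->U' b, U' is followed by b with FIRST {b}; in U->U' U U' b (occurrence 1), U' is followed by U U' b with FIRST {b, y}; in U->U' U U' b (occurrence 2), U' is followed by b with FIRST {b}; in U'->b U' y e, U' is followed by y e with FIRST {y}. Thus FOLLOW(U') = {b, y}.
FOLLOW(R): in U->R, the suffix after R is empty, so FOLLOW(R) ⊇ FOLLOW(U) = {$, b, y}; in R->S y R b, R is followed by b with FIRST {b}; in S->b R, the suffix after R is empty, so FOLLOW(R) ⊇ FOLLOW(S) = {y}; in U'->R, the suffix after R is empty, so FOLLOW(R) ⊇ FOLLOW(U') = {b, y}. Thus FOLLOW(R) = {$, b, y}.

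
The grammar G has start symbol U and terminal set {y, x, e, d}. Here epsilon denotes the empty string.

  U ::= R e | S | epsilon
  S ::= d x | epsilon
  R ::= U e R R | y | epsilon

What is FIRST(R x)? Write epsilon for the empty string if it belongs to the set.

FIRST(S): from S::=d x we get {d}; from S::=epsilon we get {epsilon}. So FIRST(S) = {epsilon, d}.
FIRST(U): from U::=R e we get {d, e, y}; from U::=S we get {epsilon, d}; from U::=epsilon we get {epsilon}. So FIRST(U) = {epsilon, d, e, y}.
FIRST(R): from R::=U e R R we get {d, e, y}; from R::=y we get {y}; from R::=epsilon we get {epsilon}. So FIRST(R) = {epsilon, d, e, y}.
FIRST(R x): take FIRST of each symbol in turn, carrying on past any symbol whose FIRST contains epsilon; result {d, e, x, y}.

{d, e, x, y}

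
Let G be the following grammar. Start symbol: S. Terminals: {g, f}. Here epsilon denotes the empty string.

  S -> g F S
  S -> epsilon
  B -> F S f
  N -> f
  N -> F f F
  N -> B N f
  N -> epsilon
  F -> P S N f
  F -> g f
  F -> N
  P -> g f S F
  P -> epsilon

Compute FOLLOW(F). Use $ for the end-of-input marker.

{$, f, g}

FIRST(S) = {epsilon, g}
FIRST(P) = {epsilon, g}
FIRST(B) = {f, g}  (via F S f)
FIRST(N) = {epsilon, f, g}  (via F f F, B N f)
FIRST(F) = {epsilon, f, g}  (via P S N f, N)
FOLLOW(S) includes $ since S is the start symbol.
FOLLOW(B): in N->B N f, B is followed by N f with FIRST {f, g}. Thus FOLLOW(B) = {f, g}.
FOLLOW(P): in F->P S N f, P is followed by S N f with FIRST {f, g}. Thus FOLLOW(P) = {f, g}.
FOLLOW(S): in S->g F S, the suffix after S is empty (adds nothing new); in B->F S f, S is followed by f with FIRST {f}; in F->P S N f, S is followed by N f with FIRST {f, g}; in P->g f S F, S is followed by F with FIRST {epsilon, f, g}; in P->g f S F, the suffix after S is nullable, so FOLLOW(S) ⊇ FOLLOW(P) = {f, g}. Thus FOLLOW(S) = {$, f, g}.
FOLLOW(N): in N->B N f, N is followed by f with FIRST {f}; in F->P S N f, N is followed by f with FIRST {f}; in F->N, the suffix after N is empty, so FOLLOW(N) ⊇ FOLLOW(F) = {$, f, g}. Thus FOLLOW(N) = {$, f, g}.
FOLLOW(F): in S->g F S, F is followed by S with FIRST {epsilon, g}; in S->g F S, the suffix after F is nullable, so FOLLOW(F) ⊇ FOLLOW(S) = {$, f, g}; in B->F S f, F is followed by S f with FIRST {f, g}; in N->F f F (occurrence 1), F is followed by f F with FIRST {f}; in N->F f F (occurrence 2), the suffix after F is empty, so FOLLOW(F) ⊇ FOLLOW(N) = {$, f, g}; in P->g f S F, the suffix after F is empty, so FOLLOW(F) ⊇ FOLLOW(P) = {f, g}. Thus FOLLOW(F) = {$, f, g}.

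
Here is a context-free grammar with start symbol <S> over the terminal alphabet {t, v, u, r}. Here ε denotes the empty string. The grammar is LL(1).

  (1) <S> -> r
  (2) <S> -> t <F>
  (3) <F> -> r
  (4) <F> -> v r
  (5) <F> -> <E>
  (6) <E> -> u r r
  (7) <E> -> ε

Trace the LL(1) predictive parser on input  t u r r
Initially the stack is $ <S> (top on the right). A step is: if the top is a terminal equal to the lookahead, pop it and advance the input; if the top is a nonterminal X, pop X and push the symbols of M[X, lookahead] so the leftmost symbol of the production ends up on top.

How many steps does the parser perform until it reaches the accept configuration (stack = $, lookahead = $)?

7

step 1: stack=$ <S>  input=t u r r $  — expand <S> -> t <F>
step 2: stack=$ <F> t  input=t u r r $  — match t
step 3: stack=$ <F>  input=u r r $  — expand <F> -> <E>
step 4: stack=$ <E>  input=u r r $  — expand <E> -> u r r
step 5: stack=$ r r u  input=u r r $  — match u
step 6: stack=$ r r  input=r r $  — match r
step 7: stack=$ r  input=r $  — match r
Accept reached after 7 steps.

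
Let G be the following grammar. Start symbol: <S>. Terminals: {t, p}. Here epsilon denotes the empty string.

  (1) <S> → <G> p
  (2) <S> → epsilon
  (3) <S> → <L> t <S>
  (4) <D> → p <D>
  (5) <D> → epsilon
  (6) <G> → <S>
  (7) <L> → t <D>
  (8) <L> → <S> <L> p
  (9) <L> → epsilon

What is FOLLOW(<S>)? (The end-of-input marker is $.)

{$, p, t}

FIRST(<D>) = {epsilon, p}
FIRST(<S>) = {epsilon, p, t}  (via <G> p, <L> t <S>)
FIRST(<G>) = {epsilon, p, t}  (via <S>)
FIRST(<L>) = {epsilon, p, t}  (via <S> <L> p)
FOLLOW(<S>) includes $ since <S> is the start symbol.
FOLLOW(<G>): in <S>→<G> p, <G> is followed by p with FIRST {p}. Thus FOLLOW(<G>) = {p}.
FOLLOW(<S>): in <S>→<L> t <S>, the suffix after <S> is empty (adds nothing new); in <G>→<S>, the suffix after <S> is empty, so FOLLOW(<S>) ⊇ FOLLOW(<G>) = {p}; in <L>→<S> <L> p, <S> is followed by <L> p with FIRST {p, t}. Thus FOLLOW(<S>) = {$, p, t}.
FOLLOW(<L>): in <S>→<L> t <S>, <L> is followed by t <S> with FIRST {t}; in <L>→<S> <L> p, <L> is followed by p with FIRST {p}. Thus FOLLOW(<L>) = {p, t}.
FOLLOW(<D>): in <D>→p <D>, the suffix after <D> is empty (adds nothing new); in <L>→t <D>, the suffix after <D> is empty, so FOLLOW(<D>) ⊇ FOLLOW(<L>) = {p, t}. Thus FOLLOW(<D>) = {p, t}.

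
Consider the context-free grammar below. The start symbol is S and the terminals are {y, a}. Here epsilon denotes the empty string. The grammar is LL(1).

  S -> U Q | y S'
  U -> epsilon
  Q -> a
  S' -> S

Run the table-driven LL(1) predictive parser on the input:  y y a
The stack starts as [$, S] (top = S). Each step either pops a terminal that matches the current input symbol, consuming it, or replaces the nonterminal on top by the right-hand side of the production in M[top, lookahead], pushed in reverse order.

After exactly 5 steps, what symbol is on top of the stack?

step 1: stack=$ S  input=y y a $  — expand S -> y S'
step 2: stack=$ S' y  input=y y a $  — match y
step 3: stack=$ S'  input=y a $  — expand S' -> S
step 4: stack=$ S  input=y a $  — expand S -> y S'
step 5: stack=$ S' y  input=y a $  — match y
Stack after step 5: $ S' (top = S').

S'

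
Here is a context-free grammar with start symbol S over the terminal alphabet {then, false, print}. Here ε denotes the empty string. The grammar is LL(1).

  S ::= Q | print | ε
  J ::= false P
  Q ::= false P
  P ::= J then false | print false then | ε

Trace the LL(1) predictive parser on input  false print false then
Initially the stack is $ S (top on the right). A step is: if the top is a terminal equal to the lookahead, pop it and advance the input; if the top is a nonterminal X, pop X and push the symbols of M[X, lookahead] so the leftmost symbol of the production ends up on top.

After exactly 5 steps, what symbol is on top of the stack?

false

step 1: stack=$ S  input=false print false then $  — expand S ::= Q
step 2: stack=$ Q  input=false print false then $  — expand Q ::= false P
step 3: stack=$ P false  input=false print false then $  — match false
step 4: stack=$ P  input=print false then $  — expand P ::= print false then
step 5: stack=$ then false print  input=print false then $  — match print
Stack after step 5: $ then false (top = false).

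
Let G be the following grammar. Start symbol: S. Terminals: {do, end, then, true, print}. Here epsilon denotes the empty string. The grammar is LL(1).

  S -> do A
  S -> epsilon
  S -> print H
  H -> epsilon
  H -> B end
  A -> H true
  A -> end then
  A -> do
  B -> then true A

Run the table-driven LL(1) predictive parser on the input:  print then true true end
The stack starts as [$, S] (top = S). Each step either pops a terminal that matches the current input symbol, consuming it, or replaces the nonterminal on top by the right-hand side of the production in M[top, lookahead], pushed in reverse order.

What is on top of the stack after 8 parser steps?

true

     Stack              Input                       Action
  1  $ S                print then true true end $  expand S -> print H
  2  $ H print          print then true true end $  match print
  3  $ H                then true true end $        expand H -> B end
  4  $ end B            then true true end $        expand B -> then true A
  5  $ end A true then  then true true end $        match then
  6  $ end A true       true true end $             match true
  7  $ end A            true end $                  expand A -> H true
  8  $ end true H       true end $                  expand H -> epsilon
Stack after step 8: $ end true (top = true).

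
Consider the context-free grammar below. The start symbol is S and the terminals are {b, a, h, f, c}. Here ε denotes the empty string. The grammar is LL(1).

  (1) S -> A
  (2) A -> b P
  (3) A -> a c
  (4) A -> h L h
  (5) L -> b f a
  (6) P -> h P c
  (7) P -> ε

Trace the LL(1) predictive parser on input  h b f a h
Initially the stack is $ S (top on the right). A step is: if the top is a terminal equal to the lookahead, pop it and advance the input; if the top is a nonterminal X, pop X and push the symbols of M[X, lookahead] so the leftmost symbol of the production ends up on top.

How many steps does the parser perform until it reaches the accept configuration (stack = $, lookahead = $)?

step 1: stack=$ S  input=h b f a h $  — expand S -> A
step 2: stack=$ A  input=h b f a h $  — expand A -> h L h
step 3: stack=$ h L h  input=h b f a h $  — match h
step 4: stack=$ h L  input=b f a h $  — expand L -> b f a
step 5: stack=$ h a f b  input=b f a h $  — match b
step 6: stack=$ h a f  input=f a h $  — match f
step 7: stack=$ h a  input=a h $  — match a
step 8: stack=$ h  input=h $  — match h
Accept reached after 8 steps.

8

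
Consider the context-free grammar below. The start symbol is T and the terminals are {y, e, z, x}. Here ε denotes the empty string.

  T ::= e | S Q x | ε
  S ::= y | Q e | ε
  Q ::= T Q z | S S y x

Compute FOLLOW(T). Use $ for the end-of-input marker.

{$, e, y}

FIRST(T): from T::=e we get {e}; from T::=S Q x we get {e, y}; from T::=ε we get {ε}. So FIRST(T) = {ε, e, y}.
FIRST(S): from S::=y we get {y}; from S::=Q e we get {e, y}; from S::=ε we get {ε}. So FIRST(S) = {ε, e, y}.
FIRST(Q): from Q::=T Q z we get {e, y}; from Q::=S S y x we get {e, y}. So FIRST(Q) = {e, y}.
FOLLOW(T) includes $ since T is the start symbol.
FOLLOW(T): in Q::=T Q z, T is followed by Q z with FIRST {e, y}. Thus FOLLOW(T) = {$, e, y}.
FOLLOW(S): in T::=S Q x, S is followed by Q x with FIRST {e, y}; in Q::=S S y x (occurrence 1), S is followed by S y x with FIRST {e, y}; in Q::=S S y x (occurrence 2), S is followed by y x with FIRST {y}. Thus FOLLOW(S) = {e, y}.
FOLLOW(Q): in T::=S Q x, Q is followed by x with FIRST {x}; in S::=Q e, Q is followed by e with FIRST {e}; in Q::=T Q z, Q is followed by z with FIRST {z}. Thus FOLLOW(Q) = {e, x, z}.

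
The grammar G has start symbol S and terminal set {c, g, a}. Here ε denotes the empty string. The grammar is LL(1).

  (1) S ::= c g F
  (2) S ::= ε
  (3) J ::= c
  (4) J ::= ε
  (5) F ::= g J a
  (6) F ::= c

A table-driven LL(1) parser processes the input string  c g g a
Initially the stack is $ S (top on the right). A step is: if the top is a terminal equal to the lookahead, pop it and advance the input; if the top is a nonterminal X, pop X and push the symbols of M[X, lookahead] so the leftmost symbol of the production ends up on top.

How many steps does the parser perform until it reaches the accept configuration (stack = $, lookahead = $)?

step 1: stack=$ S  input=c g g a $  — expand S ::= c g F
step 2: stack=$ F g c  input=c g g a $  — match c
step 3: stack=$ F g  input=g g a $  — match g
step 4: stack=$ F  input=g a $  — expand F ::= g J a
step 5: stack=$ a J g  input=g a $  — match g
step 6: stack=$ a J  input=a $  — expand J ::= ε
step 7: stack=$ a  input=a $  — match a
Accept reached after 7 steps.

7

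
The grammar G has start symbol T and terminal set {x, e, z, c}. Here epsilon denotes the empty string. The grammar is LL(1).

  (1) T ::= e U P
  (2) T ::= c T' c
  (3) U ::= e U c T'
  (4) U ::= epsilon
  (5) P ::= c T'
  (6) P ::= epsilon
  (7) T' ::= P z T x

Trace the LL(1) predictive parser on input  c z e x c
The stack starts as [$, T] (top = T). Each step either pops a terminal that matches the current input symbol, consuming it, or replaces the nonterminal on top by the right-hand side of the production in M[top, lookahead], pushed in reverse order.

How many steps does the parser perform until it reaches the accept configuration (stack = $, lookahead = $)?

11

      Stack        Input        Action
   1  $ T          c z e x c $  expand T ::= c T' c
   2  $ c T' c     c z e x c $  match c
   3  $ c T'       z e x c $    expand T' ::= P z T x
   4  $ c x T z P  z e x c $    expand P ::= epsilon
   5  $ c x T z    z e x c $    match z
   6  $ c x T      e x c $      expand T ::= e U P
   7  $ c x P U e  e x c $      match e
   8  $ c x P U    x c $        expand U ::= epsilon
   9  $ c x P      x c $        expand P ::= epsilon
  10  $ c x        x c $        match x
  11  $ c          c $          match c
Accept reached after 11 steps.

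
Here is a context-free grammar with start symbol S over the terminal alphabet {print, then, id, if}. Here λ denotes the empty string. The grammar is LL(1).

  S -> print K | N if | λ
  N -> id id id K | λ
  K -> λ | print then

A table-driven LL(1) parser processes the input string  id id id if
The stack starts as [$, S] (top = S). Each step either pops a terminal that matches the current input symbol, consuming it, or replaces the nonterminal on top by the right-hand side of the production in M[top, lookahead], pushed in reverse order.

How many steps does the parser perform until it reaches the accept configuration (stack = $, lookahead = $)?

7

     Stack            Input          Action
  1  $ S              id id id if $  expand S -> N if
  2  $ if N           id id id if $  expand N -> id id id K
  3  $ if K id id id  id id id if $  match id
  4  $ if K id id     id id if $     match id
  5  $ if K id        id if $        match id
  6  $ if K           if $           expand K -> λ
  7  $ if             if $           match if
Accept reached after 7 steps.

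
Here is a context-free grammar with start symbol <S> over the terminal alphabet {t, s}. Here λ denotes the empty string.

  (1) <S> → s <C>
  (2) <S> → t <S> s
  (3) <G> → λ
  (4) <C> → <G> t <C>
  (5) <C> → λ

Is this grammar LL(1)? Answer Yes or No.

FIRST(<S>) = {s, t}
FIRST(<G>) = {λ}
FIRST(<C>) = {λ, t}
FOLLOW(<S>) = {$, s}
FOLLOW(<G>) = {t}
FOLLOW(<C>) = {$, s}
Each cell of M receives at most one production.

Yes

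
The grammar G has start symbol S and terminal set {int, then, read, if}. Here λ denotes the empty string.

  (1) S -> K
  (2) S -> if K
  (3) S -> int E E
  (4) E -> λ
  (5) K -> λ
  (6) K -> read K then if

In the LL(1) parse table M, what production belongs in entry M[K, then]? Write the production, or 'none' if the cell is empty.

FIRST(E): from E->λ we get {λ}. So FIRST(E) = {λ}.
FIRST(K): from K->λ we get {λ}; from K->read K then if we get {read}. So FIRST(K) = {λ, read}.
FIRST(S): from S->K we get {λ, read}; from S->if K we get {if}; from S->int E E we get {int}. So FIRST(S) = {λ, if, int, read}.
FOLLOW(S) includes $ since S is the start symbol.
FOLLOW(S): S appears on no right-hand side. Thus FOLLOW(S) = {$}.
FOLLOW(K): in S->K, the suffix after K is empty, so FOLLOW(K) ⊇ FOLLOW(S) = {$}; in S->if K, the suffix after K is empty, so FOLLOW(K) ⊇ FOLLOW(S) = {$}; in K->read K then if, K is followed by then if with FIRST {then}. Thus FOLLOW(K) = {$, then}.
For K -> λ: FIRST(λ) = {λ}, so it goes in M[K, t] for t ∈ {}; since λ ∈ FIRST, also for every t ∈ FOLLOW(K) = {$, then}.
For K -> read K then if: FIRST(read K then if) = {read}, so it goes in M[K, t] for t ∈ {read}.

K -> λ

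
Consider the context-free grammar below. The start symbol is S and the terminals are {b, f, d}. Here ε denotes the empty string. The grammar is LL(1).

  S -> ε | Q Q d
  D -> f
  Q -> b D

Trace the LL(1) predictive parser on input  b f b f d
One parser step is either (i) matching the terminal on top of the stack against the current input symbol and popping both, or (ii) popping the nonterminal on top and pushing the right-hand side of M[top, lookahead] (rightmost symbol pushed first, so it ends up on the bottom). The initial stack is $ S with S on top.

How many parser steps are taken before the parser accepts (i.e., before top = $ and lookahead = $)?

step 1: stack=$ S  input=b f b f d $  — expand S -> Q Q d
step 2: stack=$ d Q Q  input=b f b f d $  — expand Q -> b D
step 3: stack=$ d Q D b  input=b f b f d $  — match b
step 4: stack=$ d Q D  input=f b f d $  — expand D -> f
step 5: stack=$ d Q f  input=f b f d $  — match f
step 6: stack=$ d Q  input=b f d $  — expand Q -> b D
step 7: stack=$ d D b  input=b f d $  — match b
step 8: stack=$ d D  input=f d $  — expand D -> f
step 9: stack=$ d f  input=f d $  — match f
step 10: stack=$ d  input=d $  — match d
Accept reached after 10 steps.

10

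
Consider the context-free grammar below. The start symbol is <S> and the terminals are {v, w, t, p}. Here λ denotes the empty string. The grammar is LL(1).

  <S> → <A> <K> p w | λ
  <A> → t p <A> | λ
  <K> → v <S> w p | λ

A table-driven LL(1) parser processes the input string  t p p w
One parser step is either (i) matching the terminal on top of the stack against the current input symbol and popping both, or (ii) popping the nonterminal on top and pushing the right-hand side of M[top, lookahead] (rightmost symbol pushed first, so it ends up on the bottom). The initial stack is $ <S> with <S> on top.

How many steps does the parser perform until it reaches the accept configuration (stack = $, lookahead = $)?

8

step 1: stack=$ <S>  input=t p p w $  — expand <S> → <A> <K> p w
step 2: stack=$ w p <K> <A>  input=t p p w $  — expand <A> → t p <A>
step 3: stack=$ w p <K> <A> p t  input=t p p w $  — match t
step 4: stack=$ w p <K> <A> p  input=p p w $  — match p
step 5: stack=$ w p <K> <A>  input=p w $  — expand <A> → λ
step 6: stack=$ w p <K>  input=p w $  — expand <K> → λ
step 7: stack=$ w p  input=p w $  — match p
step 8: stack=$ w  input=w $  — match w
Accept reached after 8 steps.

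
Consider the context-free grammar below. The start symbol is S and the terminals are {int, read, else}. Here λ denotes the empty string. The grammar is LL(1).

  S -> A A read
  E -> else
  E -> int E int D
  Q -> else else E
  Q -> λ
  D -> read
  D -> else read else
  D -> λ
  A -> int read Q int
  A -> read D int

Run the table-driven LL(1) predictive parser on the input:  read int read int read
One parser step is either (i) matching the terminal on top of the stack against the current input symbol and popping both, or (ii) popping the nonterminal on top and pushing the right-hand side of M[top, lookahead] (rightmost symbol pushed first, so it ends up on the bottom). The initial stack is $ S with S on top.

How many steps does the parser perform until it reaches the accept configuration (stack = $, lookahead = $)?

10

      Stack                Input                     Action
   1  $ S                  read int read int read $  expand S -> A A read
   2  $ read A A           read int read int read $  expand A -> read D int
   3  $ read A int D read  read int read int read $  match read
   4  $ read A int D       int read int read $       expand D -> λ
   5  $ read A int         int read int read $       match int
   6  $ read A             read int read $           expand A -> read D int
   7  $ read int D read    read int read $           match read
   8  $ read int D         int read $                expand D -> λ
   9  $ read int           int read $                match int
  10  $ read               read $                    match read
Accept reached after 10 steps.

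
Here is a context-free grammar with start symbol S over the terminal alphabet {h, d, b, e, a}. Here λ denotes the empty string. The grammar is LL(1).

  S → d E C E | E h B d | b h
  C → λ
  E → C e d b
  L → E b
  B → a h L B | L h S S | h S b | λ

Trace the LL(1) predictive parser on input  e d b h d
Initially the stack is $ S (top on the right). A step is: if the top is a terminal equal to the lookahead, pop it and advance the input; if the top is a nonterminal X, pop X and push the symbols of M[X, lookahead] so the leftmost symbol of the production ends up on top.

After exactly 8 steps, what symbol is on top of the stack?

d

step 1: stack=$ S  input=e d b h d $  — expand S → E h B d
step 2: stack=$ d B h E  input=e d b h d $  — expand E → C e d b
step 3: stack=$ d B h b d e C  input=e d b h d $  — expand C → λ
step 4: stack=$ d B h b d e  input=e d b h d $  — match e
step 5: stack=$ d B h b d  input=d b h d $  — match d
step 6: stack=$ d B h b  input=b h d $  — match b
step 7: stack=$ d B h  input=h d $  — match h
step 8: stack=$ d B  input=d $  — expand B → λ
Stack after step 8: $ d (top = d).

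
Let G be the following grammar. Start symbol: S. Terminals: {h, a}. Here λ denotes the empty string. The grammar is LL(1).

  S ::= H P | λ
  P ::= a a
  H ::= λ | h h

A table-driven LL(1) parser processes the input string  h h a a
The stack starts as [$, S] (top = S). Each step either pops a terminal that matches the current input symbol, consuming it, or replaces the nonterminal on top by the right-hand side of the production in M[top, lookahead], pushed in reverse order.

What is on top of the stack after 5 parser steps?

     Stack    Input      Action
  1  $ S      h h a a $  expand S ::= H P
  2  $ P H    h h a a $  expand H ::= h h
  3  $ P h h  h h a a $  match h
  4  $ P h    h a a $    match h
  5  $ P      a a $      expand P ::= a a
Stack after step 5: $ a a (top = a).

a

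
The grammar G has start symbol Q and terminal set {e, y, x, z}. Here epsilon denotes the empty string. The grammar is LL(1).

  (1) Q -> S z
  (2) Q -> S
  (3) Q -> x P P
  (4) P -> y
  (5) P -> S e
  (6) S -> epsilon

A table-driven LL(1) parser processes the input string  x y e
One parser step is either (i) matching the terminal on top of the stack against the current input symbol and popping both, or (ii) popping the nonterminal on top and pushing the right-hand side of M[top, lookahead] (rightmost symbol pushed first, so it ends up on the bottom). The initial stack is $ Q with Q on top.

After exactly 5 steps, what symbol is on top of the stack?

S

step 1: stack=$ Q  input=x y e $  — expand Q -> x P P
step 2: stack=$ P P x  input=x y e $  — match x
step 3: stack=$ P P  input=y e $  — expand P -> y
step 4: stack=$ P y  input=y e $  — match y
step 5: stack=$ P  input=e $  — expand P -> S e
Stack after step 5: $ e S (top = S).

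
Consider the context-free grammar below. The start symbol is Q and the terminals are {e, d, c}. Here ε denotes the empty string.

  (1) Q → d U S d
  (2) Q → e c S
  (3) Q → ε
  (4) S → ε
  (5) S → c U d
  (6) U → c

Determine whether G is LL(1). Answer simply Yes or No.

FIRST(Q) = {ε, d, e}
FIRST(S) = {ε, c}
FIRST(U) = {c}
FOLLOW(Q) = {$}
FOLLOW(S) = {$, d}
FOLLOW(U) = {c, d}
Each cell of M receives at most one production.

Yes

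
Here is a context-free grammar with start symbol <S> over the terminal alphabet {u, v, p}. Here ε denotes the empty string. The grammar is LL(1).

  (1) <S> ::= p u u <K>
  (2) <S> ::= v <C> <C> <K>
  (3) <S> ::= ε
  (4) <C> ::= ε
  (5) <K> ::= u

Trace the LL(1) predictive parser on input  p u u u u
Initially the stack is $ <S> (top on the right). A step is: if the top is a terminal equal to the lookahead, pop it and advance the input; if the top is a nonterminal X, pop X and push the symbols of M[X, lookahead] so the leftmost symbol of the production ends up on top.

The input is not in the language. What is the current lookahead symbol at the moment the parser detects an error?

u

step 1: stack=$ <S>  input=p u u u u $  — expand <S> ::= p u u <K>
step 2: stack=$ <K> u u p  input=p u u u u $  — match p
step 3: stack=$ <K> u u  input=u u u u $  — match u
step 4: stack=$ <K> u  input=u u u $  — match u
step 5: stack=$ <K>  input=u u $  — expand <K> ::= u
step 6: stack=$ u  input=u u $  — match u
step 7: stack=$  input=u $  — error: stack empty but input remains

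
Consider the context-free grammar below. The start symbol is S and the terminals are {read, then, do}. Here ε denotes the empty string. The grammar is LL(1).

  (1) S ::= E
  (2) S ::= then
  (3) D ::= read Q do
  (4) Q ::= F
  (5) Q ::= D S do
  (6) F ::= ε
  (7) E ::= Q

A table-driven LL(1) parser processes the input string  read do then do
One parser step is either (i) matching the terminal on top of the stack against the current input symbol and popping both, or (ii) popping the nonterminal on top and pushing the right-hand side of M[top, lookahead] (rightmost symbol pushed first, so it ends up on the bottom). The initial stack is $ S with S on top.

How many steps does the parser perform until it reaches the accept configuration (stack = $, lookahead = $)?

      Stack             Input              Action
   1  $ S               read do then do $  expand S ::= E
   2  $ E               read do then do $  expand E ::= Q
   3  $ Q               read do then do $  expand Q ::= D S do
   4  $ do S D          read do then do $  expand D ::= read Q do
   5  $ do S do Q read  read do then do $  match read
   6  $ do S do Q       do then do $       expand Q ::= F
   7  $ do S do F       do then do $       expand F ::= ε
   8  $ do S do         do then do $       match do
   9  $ do S            then do $          expand S ::= then
  10  $ do then         then do $          match then
  11  $ do              do $               match do
Accept reached after 11 steps.

11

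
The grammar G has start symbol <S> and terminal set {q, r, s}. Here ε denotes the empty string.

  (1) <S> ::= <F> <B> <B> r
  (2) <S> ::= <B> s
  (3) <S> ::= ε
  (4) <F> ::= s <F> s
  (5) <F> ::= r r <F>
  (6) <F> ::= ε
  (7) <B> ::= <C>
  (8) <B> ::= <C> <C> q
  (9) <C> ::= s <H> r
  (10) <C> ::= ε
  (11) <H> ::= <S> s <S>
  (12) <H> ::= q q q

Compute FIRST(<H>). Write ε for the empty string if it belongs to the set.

FIRST(<F>) = {ε, r, s}
FIRST(<C>) = {ε, s}
FIRST(<B>) = {ε, q, s}  (via <C>, <C> <C> q)
FIRST(<S>) = {ε, q, r, s}  (via <F> <B> <B> r, <B> s)
FIRST(<H>) = {q, r, s}  (via <S> s <S>)

{q, r, s}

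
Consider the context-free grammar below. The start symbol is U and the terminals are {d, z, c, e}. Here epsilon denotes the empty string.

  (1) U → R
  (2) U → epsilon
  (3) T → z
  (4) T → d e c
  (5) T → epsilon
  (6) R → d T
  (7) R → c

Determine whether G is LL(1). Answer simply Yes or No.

Yes

FIRST(U) = {epsilon, c, d}
FIRST(T) = {epsilon, d, z}
FIRST(R) = {c, d}
FOLLOW(U) = {$}
FOLLOW(T) = {$}
FOLLOW(R) = {$}
Each cell of M receives at most one production.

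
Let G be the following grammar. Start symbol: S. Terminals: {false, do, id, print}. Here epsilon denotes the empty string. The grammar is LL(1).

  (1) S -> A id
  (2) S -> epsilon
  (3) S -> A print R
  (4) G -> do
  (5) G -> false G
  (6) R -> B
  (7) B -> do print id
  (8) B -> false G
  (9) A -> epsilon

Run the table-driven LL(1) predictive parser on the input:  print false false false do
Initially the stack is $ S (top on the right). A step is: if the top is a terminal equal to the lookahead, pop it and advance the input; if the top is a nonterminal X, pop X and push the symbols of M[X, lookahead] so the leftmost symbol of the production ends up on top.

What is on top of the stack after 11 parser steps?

do

      Stack        Input                         Action
   1  $ S          print false false false do $  expand S -> A print R
   2  $ R print A  print false false false do $  expand A -> epsilon
   3  $ R print    print false false false do $  match print
   4  $ R          false false false do $        expand R -> B
   5  $ B          false false false do $        expand B -> false G
   6  $ G false    false false false do $        match false
   7  $ G          false false do $              expand G -> false G
   8  $ G false    false false do $              match false
   9  $ G          false do $                    expand G -> false G
  10  $ G false    false do $                    match false
  11  $ G          do $                          expand G -> do
Stack after step 11: $ do (top = do).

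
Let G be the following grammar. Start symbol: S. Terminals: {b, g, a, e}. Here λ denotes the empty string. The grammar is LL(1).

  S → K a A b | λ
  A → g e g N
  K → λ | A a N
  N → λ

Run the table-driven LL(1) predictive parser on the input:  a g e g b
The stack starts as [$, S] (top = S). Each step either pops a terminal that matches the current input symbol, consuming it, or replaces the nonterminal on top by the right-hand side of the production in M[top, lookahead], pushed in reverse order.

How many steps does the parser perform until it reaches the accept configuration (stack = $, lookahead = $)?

9

step 1: stack=$ S  input=a g e g b $  — expand S → K a A b
step 2: stack=$ b A a K  input=a g e g b $  — expand K → λ
step 3: stack=$ b A a  input=a g e g b $  — match a
step 4: stack=$ b A  input=g e g b $  — expand A → g e g N
step 5: stack=$ b N g e g  input=g e g b $  — match g
step 6: stack=$ b N g e  input=e g b $  — match e
step 7: stack=$ b N g  input=g b $  — match g
step 8: stack=$ b N  input=b $  — expand N → λ
step 9: stack=$ b  input=b $  — match b
Accept reached after 9 steps.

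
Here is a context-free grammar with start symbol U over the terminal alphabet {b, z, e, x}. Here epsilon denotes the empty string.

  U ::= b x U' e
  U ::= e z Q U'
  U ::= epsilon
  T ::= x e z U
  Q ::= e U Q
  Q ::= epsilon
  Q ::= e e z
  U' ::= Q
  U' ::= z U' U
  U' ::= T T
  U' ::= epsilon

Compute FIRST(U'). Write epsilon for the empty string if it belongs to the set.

FIRST(U): from U::=b x U' e we get {b}; from U::=e z Q U' we get {e}; from U::=epsilon we get {epsilon}. So FIRST(U) = {epsilon, b, e}.
FIRST(T): from T::=x e z U we get {x}. So FIRST(T) = {x}.
FIRST(Q): from Q::=e U Q we get {e}; from Q::=epsilon we get {epsilon}; from Q::=e e z we get {e}. So FIRST(Q) = {epsilon, e}.
FIRST(U'): from U'::=Q we get {epsilon, e}; from U'::=z U' U we get {z}; from U'::=T T we get {x}; from U'::=epsilon we get {epsilon}. So FIRST(U') = {epsilon, e, x, z}.

{epsilon, e, x, z}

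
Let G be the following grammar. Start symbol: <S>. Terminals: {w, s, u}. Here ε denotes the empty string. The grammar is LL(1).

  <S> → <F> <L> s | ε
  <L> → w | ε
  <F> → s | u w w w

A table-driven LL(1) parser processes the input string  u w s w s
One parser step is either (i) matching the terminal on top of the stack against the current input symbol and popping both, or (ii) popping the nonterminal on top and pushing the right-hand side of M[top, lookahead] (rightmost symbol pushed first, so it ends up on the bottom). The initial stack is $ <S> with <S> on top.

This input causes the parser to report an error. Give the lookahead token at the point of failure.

step 1: stack=$ <S>  input=u w s w s $  — expand <S> → <F> <L> s
step 2: stack=$ s <L> <F>  input=u w s w s $  — expand <F> → u w w w
step 3: stack=$ s <L> w w w u  input=u w s w s $  — match u
step 4: stack=$ s <L> w w w  input=w s w s $  — match w
step 5: stack=$ s <L> w w  input=s w s $  — error: top is terminal w but lookahead is s

s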